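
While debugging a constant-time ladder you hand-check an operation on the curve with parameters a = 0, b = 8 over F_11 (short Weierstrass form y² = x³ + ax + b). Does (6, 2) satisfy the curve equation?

yes

y² = 2² ≡ 4; x³ + 0x + 8 = 224 ≡ 4 (mod 11). 4 = 4.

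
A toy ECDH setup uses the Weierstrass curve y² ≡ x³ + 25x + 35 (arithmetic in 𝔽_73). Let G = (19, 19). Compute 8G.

(0, 53)

Repeated addition: build up to 8G.
2G: tangent at (19, 19): λ = (3·19² + 25)/(2·19) ≡ 13/38. 38⁻¹ ≡ 25 (mod 73), so λ ≡ 13·25 ≡ 33.
  x = λ² - 19 - 19 = 1089 - 38 ≡ 29; y = λ·(19 - 29) - 19 ≡ 16. → (29, 16)
3G: (29, 16) + (19, 19). λ = (19 - 16)/(19 - 29) ≡ 3/63 mod 73. 63⁻¹ ≡ 51 (mod 73) since 63·51 = 3213 ≡ 1, so λ ≡ 7.
  x = λ² - 29 - 19 = 49 - 48 ≡ 1; y = λ·(29 - 1) - 16 ≡ 34. → (1, 34)
4G: (1, 34) + (19, 19). λ = (19 - 34)/(19 - 1) ≡ 58/18 mod 73. 18⁻¹ ≡ 69 (mod 73) since 18·69 = 1242 ≡ 1, so λ ≡ 60.
  x = λ² - 1 - 19 = 3600 - 20 ≡ 3; y = λ·(1 - 3) - 34 ≡ 65. → (3, 65)
5G: (3, 65) + (19, 19). λ = (19 - 65)/(19 - 3) ≡ 27/16 mod 73. 16⁻¹ ≡ 32 (mod 73), so λ ≡ 61.
  x = λ² - 3 - 19 = 3721 - 22 ≡ 49; y = λ·(3 - 49) - 65 ≡ 49. → (49, 49)
6G: (49, 49) + (19, 19). λ = (19 - 49)/(19 - 49) ≡ 43/43 mod 73. 43⁻¹ ≡ 17 (mod 73), so λ ≡ 1.
  x = λ² - 49 - 19 = 1 - 68 ≡ 6; y = λ·(49 - 6) - 49 ≡ 67. → (6, 67)
7G: (6, 67) + (19, 19). λ = (19 - 67)/(19 - 6) ≡ 25/13 mod 73. 13⁻¹ ≡ 45 (mod 73) since 13·45 = 585 ≡ 1, so λ ≡ 30.
  x = λ² - 6 - 19 = 900 - 25 ≡ 72; y = λ·(6 - 72) - 67 ≡ 70. → (72, 70)
8G: (72, 70) + (19, 19). λ = (19 - 70)/(19 - 72) ≡ 22/20 mod 73. 20⁻¹ ≡ 11 (mod 73), so λ ≡ 23.
  x = λ² - 72 - 19 = 529 - 91 ≡ 0; y = λ·(72 - 0) - 70 ≡ 53. → (0, 53)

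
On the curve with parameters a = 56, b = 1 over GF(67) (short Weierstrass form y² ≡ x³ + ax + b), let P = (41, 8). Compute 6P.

(12, 49)

Double-and-add on 6 = (110)₂. Start with P = (41, 8) for the leading 1-bit.
double: tangent at (41, 8): λ = (3·41² + 56)/(2·8) ≡ 7/16. 16⁻¹ ≡ 21 (mod 67), so λ ≡ 7·21 ≡ 13.
  x = λ² - 41 - 41 = 169 - 82 ≡ 20; y = λ·(41 - 20) - 8 ≡ 64. → (20, 64)
add P: (20, 64) + (41, 8). λ = (8 - 64)/(41 - 20) ≡ 11/21 mod 67. 21⁻¹ ≡ 16 (mod 67) since 21·16 = 336 ≡ 1, so λ ≡ 42.
  x = λ² - 20 - 41 = 1764 - 61 ≡ 28; y = λ·(20 - 28) - 64 ≡ 2. → (28, 2)
double: tangent at (28, 2): λ = (3·28² + 56)/(2·2) ≡ 63/4. 4⁻¹ ≡ 17 (mod 67), so λ ≡ 63·17 ≡ 66.
  x = λ² - 28 - 28 = 4356 - 56 ≡ 12; y = λ·(28 - 12) - 2 ≡ 49. → (12, 49)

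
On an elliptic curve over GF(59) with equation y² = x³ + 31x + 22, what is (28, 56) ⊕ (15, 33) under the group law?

(28, 56) + (15, 33). λ = (33 - 56)/(15 - 28) ≡ 36/46 mod 59. 46⁻¹ ≡ 9 (mod 59) since 46·9 = 414 ≡ 1, so λ ≡ 29.
  x = λ² - 28 - 15 = 841 - 43 ≡ 31; y = λ·(28 - 31) - 56 ≡ 34. → (31, 34)

(31, 34)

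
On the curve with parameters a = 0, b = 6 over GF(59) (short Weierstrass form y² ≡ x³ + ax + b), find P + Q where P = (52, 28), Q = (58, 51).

(44, 42)

(52, 28) + (58, 51). λ = (51 - 28)/(58 - 52) ≡ 23/6 mod 59. 6⁻¹ ≡ 10 (mod 59) since 6·10 = 60 ≡ 1, so λ ≡ 53.
  x = λ² - 52 - 58 = 2809 - 110 ≡ 44; y = λ·(52 - 44) - 28 ≡ 42. → (44, 42)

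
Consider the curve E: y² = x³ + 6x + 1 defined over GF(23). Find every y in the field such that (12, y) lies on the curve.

x³ + 6x + 1 = 1801 ≡ 7 (mod 23).
7 is a non-residue mod 23; no y exists.

none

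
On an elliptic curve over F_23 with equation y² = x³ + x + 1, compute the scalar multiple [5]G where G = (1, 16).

(0, 22)

Double-and-add on 5 = (101)₂. Start with G = (1, 16) for the leading 1-bit.
double: tangent at (1, 16): λ = (3·1² + 1)/(2·16) ≡ 4/9. 9⁻¹ ≡ 18 (mod 23), so λ ≡ 4·18 ≡ 3.
  x = λ² - 1 - 1 = 9 - 2 ≡ 7; y = λ·(1 - 7) - 16 ≡ 12. → (7, 12)
double: tangent at (7, 12): λ = (3·7² + 1)/(2·12) ≡ 10/1. 1⁻¹ ≡ 1 (mod 23), so λ ≡ 10·1 ≡ 10.
  x = λ² - 7 - 7 = 100 - 14 ≡ 17; y = λ·(7 - 17) - 12 ≡ 3. → (17, 3)
add G: (17, 3) + (1, 16). λ = (16 - 3)/(1 - 17) ≡ 13/7 mod 23. 7⁻¹ ≡ 10 (mod 23) since 7·10 = 70 ≡ 1, so λ ≡ 15.
  x = λ² - 17 - 1 = 225 - 18 ≡ 0; y = λ·(17 - 0) - 3 ≡ 22. → (0, 22)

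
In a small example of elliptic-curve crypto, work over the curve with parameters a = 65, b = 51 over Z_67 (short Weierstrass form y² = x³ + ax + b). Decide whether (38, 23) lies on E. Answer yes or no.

y² = 23² ≡ 60; x³ + 65x + 51 = 57393 ≡ 41 (mod 67). 60 ≠ 41.

no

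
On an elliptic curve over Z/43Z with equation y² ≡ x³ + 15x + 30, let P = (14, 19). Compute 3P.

(19, 37)

Repeated addition: build up to 3P.
2P: tangent at (14, 19): λ = (3·14² + 15)/(2·19) ≡ 1/38. 38⁻¹ ≡ 17 (mod 43), so λ ≡ 1·17 ≡ 17.
  x = λ² - 14 - 14 = 289 - 28 ≡ 3; y = λ·(14 - 3) - 19 ≡ 39. → (3, 39)
3P: (3, 39) + (14, 19). λ = (19 - 39)/(14 - 3) ≡ 23/11 mod 43. 11⁻¹ ≡ 4 (mod 43), so λ ≡ 6.
  x = λ² - 3 - 14 = 36 - 17 ≡ 19; y = λ·(3 - 19) - 39 ≡ 37. → (19, 37)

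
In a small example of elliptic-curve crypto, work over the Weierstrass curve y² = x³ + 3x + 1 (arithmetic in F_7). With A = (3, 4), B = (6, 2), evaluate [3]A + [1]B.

(3, 3)

First 3A:
Repeated addition: build up to 3A.
2A: tangent at (3, 4): λ = (3·3² + 3)/(2·4) ≡ 2/1. 1⁻¹ ≡ 1 (mod 7), so λ ≡ 2·1 ≡ 2.
  x = λ² - 3 - 3 = 4 - 6 ≡ 5; y = λ·(3 - 5) - 4 ≡ 6. → (5, 6)
3A: (5, 6) + (3, 4). λ = (4 - 6)/(3 - 5) ≡ 5/5 mod 7. 5⁻¹ ≡ 3 (mod 7), so λ ≡ 1.
  x = λ² - 5 - 3 = 1 - 8 ≡ 0; y = λ·(5 - 0) - 6 ≡ 6. → (0, 6)
3A = (0, 6).
Finally 3A + B:
(0, 6) + (6, 2). λ = (2 - 6)/(6 - 0) ≡ 3/6 mod 7. 6⁻¹ ≡ 6 (mod 7), so λ ≡ 4.
  x = λ² - 0 - 6 = 16 - 6 ≡ 3; y = λ·(0 - 3) - 6 ≡ 3. → (3, 3)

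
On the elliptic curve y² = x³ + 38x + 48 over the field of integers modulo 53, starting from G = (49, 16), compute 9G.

(26, 3)

Repeated addition: build up to 9G.
2G: tangent at (49, 16): λ = (3·49² + 38)/(2·16) ≡ 33/32. 32⁻¹ ≡ 5 (mod 53), so λ ≡ 33·5 ≡ 6.
  x = λ² - 49 - 49 = 36 - 98 ≡ 44; y = λ·(49 - 44) - 16 ≡ 14. → (44, 14)
3G: (44, 14) + (49, 16). λ = (16 - 14)/(49 - 44) ≡ 2/5 mod 53. 5⁻¹ ≡ 32 (mod 53), so λ ≡ 11.
  x = λ² - 44 - 49 = 121 - 93 ≡ 28; y = λ·(44 - 28) - 14 ≡ 3. → (28, 3)
4G: (28, 3) + (49, 16). λ = (16 - 3)/(49 - 28) ≡ 13/21 mod 53. 21⁻¹ ≡ 48 (mod 53), so λ ≡ 41.
  x = λ² - 28 - 49 = 1681 - 77 ≡ 14; y = λ·(28 - 14) - 3 ≡ 41. → (14, 41)
5G: (14, 41) + (49, 16). λ = (16 - 41)/(49 - 14) ≡ 28/35 mod 53. 35⁻¹ ≡ 50 (mod 53), so λ ≡ 22.
  x = λ² - 14 - 49 = 484 - 63 ≡ 50; y = λ·(14 - 50) - 41 ≡ 15. → (50, 15)
6G: (50, 15) + (49, 16). λ = (16 - 15)/(49 - 50) ≡ 1/52 mod 53. 52⁻¹ ≡ 52 (mod 53), so λ ≡ 52.
  x = λ² - 50 - 49 = 2704 - 99 ≡ 8; y = λ·(50 - 8) - 15 ≡ 49. → (8, 49)
7G: (8, 49) + (49, 16). λ = (16 - 49)/(49 - 8) ≡ 20/41 mod 53. 41⁻¹ ≡ 22 (mod 53) since 41·22 = 902 ≡ 1, so λ ≡ 16.
  x = λ² - 8 - 49 = 256 - 57 ≡ 40; y = λ·(8 - 40) - 49 ≡ 22. → (40, 22)
8G: (40, 22) + (49, 16). λ = (16 - 22)/(49 - 40) ≡ 47/9 mod 53. 9⁻¹ ≡ 6 (mod 53), so λ ≡ 17.
  x = λ² - 40 - 49 = 289 - 89 ≡ 41; y = λ·(40 - 41) - 22 ≡ 14. → (41, 14)
9G: (41, 14) + (49, 16). λ = (16 - 14)/(49 - 41) ≡ 2/8 mod 53. 8⁻¹ ≡ 20 (mod 53), so λ ≡ 40.
  x = λ² - 41 - 49 = 1600 - 90 ≡ 26; y = λ·(41 - 26) - 14 ≡ 3. → (26, 3)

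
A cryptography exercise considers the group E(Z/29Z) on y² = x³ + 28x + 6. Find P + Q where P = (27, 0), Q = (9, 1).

(27, 0) + (9, 1). λ = (1 - 0)/(9 - 27) ≡ 1/11 mod 29. 11⁻¹ ≡ 8 (mod 29) since 11·8 = 88 ≡ 1, so λ ≡ 8.
  x = λ² - 27 - 9 = 64 - 36 ≡ 28; y = λ·(27 - 28) - 0 ≡ 21. → (28, 21)

(28, 21)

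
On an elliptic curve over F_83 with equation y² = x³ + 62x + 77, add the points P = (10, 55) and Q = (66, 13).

(75, 56)

(10, 55) + (66, 13). λ = (13 - 55)/(66 - 10) ≡ 41/56 mod 83. 56⁻¹ ≡ 43 (mod 83) since 56·43 = 2408 ≡ 1, so λ ≡ 20.
  x = λ² - 10 - 66 = 400 - 76 ≡ 75; y = λ·(10 - 75) - 55 ≡ 56. → (75, 56)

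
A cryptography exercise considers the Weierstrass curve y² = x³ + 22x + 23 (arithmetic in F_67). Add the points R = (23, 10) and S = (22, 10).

(22, 57)

(23, 10) + (22, 10). λ = (10 - 10)/(22 - 23) ≡ 0/66 mod 67. 66⁻¹ ≡ 66 (mod 67) since 66·66 = 4356 ≡ 1, so λ ≡ 0.
  x = λ² - 23 - 22 = 0 - 45 ≡ 22; y = λ·(23 - 22) - 10 ≡ 57. → (22, 57)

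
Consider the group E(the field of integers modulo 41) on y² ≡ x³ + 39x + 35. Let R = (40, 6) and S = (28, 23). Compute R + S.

(18, 38)

(40, 6) + (28, 23). λ = (23 - 6)/(28 - 40) ≡ 17/29 mod 41. 29⁻¹ ≡ 17 (mod 41), so λ ≡ 2.
  x = λ² - 40 - 28 = 4 - 68 ≡ 18; y = λ·(40 - 18) - 6 ≡ 38. → (18, 38)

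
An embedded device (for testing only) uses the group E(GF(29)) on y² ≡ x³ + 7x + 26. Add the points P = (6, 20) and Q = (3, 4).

(13, 20)

(6, 20) + (3, 4). λ = (4 - 20)/(3 - 6) ≡ 13/26 mod 29. 26⁻¹ ≡ 19 (mod 29), so λ ≡ 15.
  x = λ² - 6 - 3 = 225 - 9 ≡ 13; y = λ·(6 - 13) - 20 ≡ 20. → (13, 20)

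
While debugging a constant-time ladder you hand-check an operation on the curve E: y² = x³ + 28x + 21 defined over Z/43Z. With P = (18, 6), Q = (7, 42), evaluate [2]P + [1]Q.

First 2P:
Repeated addition: build up to 2P.
2P: tangent at (18, 6): λ = (3·18² + 28)/(2·6) ≡ 11/12. 12⁻¹ ≡ 18 (mod 43), so λ ≡ 11·18 ≡ 26.
  x = λ² - 18 - 18 = 676 - 36 ≡ 38; y = λ·(18 - 38) - 6 ≡ 33. → (38, 33)
2P = (38, 33).
Finally 2P + Q:
(38, 33) + (7, 42). λ = (42 - 33)/(7 - 38) ≡ 9/12 mod 43. 12⁻¹ ≡ 18 (mod 43), so λ ≡ 33.
  x = λ² - 38 - 7 = 1089 - 45 ≡ 12; y = λ·(38 - 12) - 33 ≡ 8. → (12, 8)

(12, 8)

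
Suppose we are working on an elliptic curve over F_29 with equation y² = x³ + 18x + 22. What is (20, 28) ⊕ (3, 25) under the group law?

(26, 17)

(20, 28) + (3, 25). λ = (25 - 28)/(3 - 20) ≡ 26/12 mod 29. 12⁻¹ ≡ 17 (mod 29) since 12·17 = 204 ≡ 1, so λ ≡ 7.
  x = λ² - 20 - 3 = 49 - 23 ≡ 26; y = λ·(20 - 26) - 28 ≡ 17. → (26, 17)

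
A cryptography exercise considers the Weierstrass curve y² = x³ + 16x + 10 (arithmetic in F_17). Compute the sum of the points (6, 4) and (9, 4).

(6, 4) + (9, 4). λ = (4 - 4)/(9 - 6) ≡ 0/3 mod 17. 3⁻¹ ≡ 6 (mod 17) since 3·6 = 18 ≡ 1, so λ ≡ 0.
  x = λ² - 6 - 9 = 0 - 15 ≡ 2; y = λ·(6 - 2) - 4 ≡ 13. → (2, 13)

(2, 13)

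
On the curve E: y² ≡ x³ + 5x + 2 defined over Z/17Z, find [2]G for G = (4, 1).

(10, 10)

tangent at (4, 1): λ = (3·4² + 5)/(2·1) ≡ 2/2. 2⁻¹ ≡ 9 (mod 17), so λ ≡ 2·9 ≡ 1.
  x = λ² - 4 - 4 = 1 - 8 ≡ 10; y = λ·(4 - 10) - 1 ≡ 10. → (10, 10)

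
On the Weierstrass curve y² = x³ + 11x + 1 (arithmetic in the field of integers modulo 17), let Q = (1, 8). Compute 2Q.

tangent at (1, 8): λ = (3·1² + 11)/(2·8) ≡ 14/16. 16⁻¹ ≡ 16 (mod 17), so λ ≡ 14·16 ≡ 3.
  x = λ² - 1 - 1 = 9 - 2 ≡ 7; y = λ·(1 - 7) - 8 ≡ 8. → (7, 8)

(7, 8)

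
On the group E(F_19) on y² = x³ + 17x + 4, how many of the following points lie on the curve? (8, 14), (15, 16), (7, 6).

1

(8, 14): 14² ≡ 6, rhs ≡ 6 → on.
(15, 16): 16² ≡ 9, rhs ≡ 5 → off.
(7, 6): 6² ≡ 17, rhs ≡ 10 → off.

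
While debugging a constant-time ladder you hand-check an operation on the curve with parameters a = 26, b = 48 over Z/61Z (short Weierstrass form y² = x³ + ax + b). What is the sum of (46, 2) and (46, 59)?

The two points share x = 46 and their y-coordinates satisfy 2 + 59 ≡ 0 (mod 61), so they are inverses. Their sum is O.

O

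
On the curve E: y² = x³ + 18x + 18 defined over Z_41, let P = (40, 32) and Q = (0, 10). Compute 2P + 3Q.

(0, 10)

First 2P:
Repeated addition: build up to 2P.
2P: tangent at (40, 32): λ = (3·40² + 18)/(2·32) ≡ 21/23. 23⁻¹ ≡ 25 (mod 41), so λ ≡ 21·25 ≡ 33.
  x = λ² - 40 - 40 = 1089 - 80 ≡ 25; y = λ·(40 - 25) - 32 ≡ 12. → (25, 12)
2P = (25, 12).
Next 3Q:
Repeated addition: build up to 3Q.
2Q: tangent at (0, 10): λ = (3·0² + 18)/(2·10) ≡ 18/20. 20⁻¹ ≡ 39 (mod 41), so λ ≡ 18·39 ≡ 5.
  x = λ² - 0 - 0 = 25 - 0 ≡ 25; y = λ·(0 - 25) - 10 ≡ 29. → (25, 29)
3Q: (25, 29) + (0, 10). λ = (10 - 29)/(0 - 25) ≡ 22/16 mod 41. 16⁻¹ ≡ 18 (mod 41), so λ ≡ 27.
  x = λ² - 25 - 0 = 729 - 25 ≡ 7; y = λ·(25 - 7) - 29 ≡ 6. → (7, 6)
3Q = (7, 6).
Finally 2P + 3Q:
(25, 12) + (7, 6). λ = (6 - 12)/(7 - 25) ≡ 35/23 mod 41. 23⁻¹ ≡ 25 (mod 41), so λ ≡ 14.
  x = λ² - 25 - 7 = 196 - 32 ≡ 0; y = λ·(25 - 0) - 12 ≡ 10. → (0, 10)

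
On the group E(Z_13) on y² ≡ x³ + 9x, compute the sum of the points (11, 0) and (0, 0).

(11, 0) + (0, 0). λ = (0 - 0)/(0 - 11) ≡ 0/2 mod 13. 2⁻¹ ≡ 7 (mod 13), so λ ≡ 0.
  x = λ² - 11 - 0 = 0 - 11 ≡ 2; y = λ·(11 - 2) - 0 ≡ 0. → (2, 0)

(2, 0)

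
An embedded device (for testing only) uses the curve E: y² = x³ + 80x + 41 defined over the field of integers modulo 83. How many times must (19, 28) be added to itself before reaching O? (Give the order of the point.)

6

2P: tangent at (19, 28): λ = (3·19² + 80)/(2·28) ≡ 1/56. 56⁻¹ ≡ 43 (mod 83), so λ ≡ 1·43 ≡ 43.
  x = λ² - 19 - 19 = 1849 - 38 ≡ 68; y = λ·(19 - 68) - 28 ≡ 23. → (68, 23)
3P: (68, 23) + (19, 28). λ = (28 - 23)/(19 - 68) ≡ 5/34 mod 83. 34⁻¹ ≡ 22 (mod 83), so λ ≡ 27.
  x = λ² - 68 - 19 = 729 - 87 ≡ 61; y = λ·(68 - 61) - 23 ≡ 0. → (61, 0)
4P: (61, 0) + (19, 28). λ = (28 - 0)/(19 - 61) ≡ 28/41 mod 83. 41⁻¹ ≡ 81 (mod 83) since 41·81 = 3321 ≡ 1, so λ ≡ 27.
  x = λ² - 61 - 19 = 729 - 80 ≡ 68; y = λ·(61 - 68) - 0 ≡ 60. → (68, 60)
5P: (68, 60) + (19, 28). λ = (28 - 60)/(19 - 68) ≡ 51/34 mod 83. 34⁻¹ ≡ 22 (mod 83), so λ ≡ 43.
  x = λ² - 68 - 19 = 1849 - 87 ≡ 19; y = λ·(68 - 19) - 60 ≡ 55. → (19, 55)
6P: (19, 55) + (19, 28): same x and y₁ ≡ -y₂, so the sum is O.
6P = O, so the order is 6.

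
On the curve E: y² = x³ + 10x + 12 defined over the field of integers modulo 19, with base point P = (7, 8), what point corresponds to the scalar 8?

Double-and-add on 8 = (1000)₂. Start with P = (7, 8) for the leading 1-bit.
double: tangent at (7, 8): λ = (3·7² + 10)/(2·8) ≡ 5/16. 16⁻¹ ≡ 6 (mod 19), so λ ≡ 5·6 ≡ 11.
  x = λ² - 7 - 7 = 121 - 14 ≡ 12; y = λ·(7 - 12) - 8 ≡ 13. → (12, 13)
double: tangent at (12, 13): λ = (3·12² + 10)/(2·13) ≡ 5/7. 7⁻¹ ≡ 11 (mod 19) since 7·11 = 77 ≡ 1, so λ ≡ 5·11 ≡ 17.
  x = λ² - 12 - 12 = 289 - 24 ≡ 18; y = λ·(12 - 18) - 13 ≡ 18. → (18, 18)
double: tangent at (18, 18): λ = (3·18² + 10)/(2·18) ≡ 13/17. 17⁻¹ ≡ 9 (mod 19), so λ ≡ 13·9 ≡ 3.
  x = λ² - 18 - 18 = 9 - 36 ≡ 11; y = λ·(18 - 11) - 18 ≡ 3. → (11, 3)

(11, 3)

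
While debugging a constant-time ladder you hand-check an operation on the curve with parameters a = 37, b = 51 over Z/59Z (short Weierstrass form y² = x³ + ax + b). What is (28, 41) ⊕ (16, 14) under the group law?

(28, 41) + (16, 14). λ = (14 - 41)/(16 - 28) ≡ 32/47 mod 59. 47⁻¹ ≡ 54 (mod 59), so λ ≡ 17.
  x = λ² - 28 - 16 = 289 - 44 ≡ 9; y = λ·(28 - 9) - 41 ≡ 46. → (9, 46)

(9, 46)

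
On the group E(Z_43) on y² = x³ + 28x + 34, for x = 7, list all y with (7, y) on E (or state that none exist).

x³ + 28x + 34 = 573 ≡ 14 (mod 43).
Square roots of 14 mod 43: 10 and 33 (since 10² = 100 ≡ 14).

10, 33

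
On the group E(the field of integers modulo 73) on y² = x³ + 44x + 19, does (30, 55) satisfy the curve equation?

y² = 55² ≡ 32; x³ + 44x + 19 = 28339 ≡ 15 (mod 73). 32 ≠ 15.

no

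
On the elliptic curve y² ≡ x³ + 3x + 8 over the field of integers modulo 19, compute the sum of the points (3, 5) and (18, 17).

(3, 5) + (18, 17). λ = (17 - 5)/(18 - 3) ≡ 12/15 mod 19. 15⁻¹ ≡ 14 (mod 19), so λ ≡ 16.
  x = λ² - 3 - 18 = 256 - 21 ≡ 7; y = λ·(3 - 7) - 5 ≡ 7. → (7, 7)

(7, 7)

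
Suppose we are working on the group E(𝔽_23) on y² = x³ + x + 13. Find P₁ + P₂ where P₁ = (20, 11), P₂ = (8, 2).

(20, 12)

(20, 11) + (8, 2). λ = (2 - 11)/(8 - 20) ≡ 14/11 mod 23. 11⁻¹ ≡ 21 (mod 23) since 11·21 = 231 ≡ 1, so λ ≡ 18.
  x = λ² - 20 - 8 = 324 - 28 ≡ 20; y = λ·(20 - 20) - 11 ≡ 12. → (20, 12)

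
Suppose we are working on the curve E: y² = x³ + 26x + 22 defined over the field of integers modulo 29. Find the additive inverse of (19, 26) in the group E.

-(19, 26) = (19, -26 mod 29) = (19, 3).

(19, 3)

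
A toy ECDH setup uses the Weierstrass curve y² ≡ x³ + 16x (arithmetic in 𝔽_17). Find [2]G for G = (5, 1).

(16, 0)

tangent at (5, 1): λ = (3·5² + 16)/(2·1) ≡ 6/2. 2⁻¹ ≡ 9 (mod 17), so λ ≡ 6·9 ≡ 3.
  x = λ² - 5 - 5 = 9 - 10 ≡ 16; y = λ·(5 - 16) - 1 ≡ 0. → (16, 0)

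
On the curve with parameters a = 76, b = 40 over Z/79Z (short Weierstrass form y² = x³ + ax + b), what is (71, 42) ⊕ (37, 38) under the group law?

(71, 42) + (37, 38). λ = (38 - 42)/(37 - 71) ≡ 75/45 mod 79. 45⁻¹ ≡ 72 (mod 79), so λ ≡ 28.
  x = λ² - 71 - 37 = 784 - 108 ≡ 44; y = λ·(71 - 44) - 42 ≡ 3. → (44, 3)

(44, 3)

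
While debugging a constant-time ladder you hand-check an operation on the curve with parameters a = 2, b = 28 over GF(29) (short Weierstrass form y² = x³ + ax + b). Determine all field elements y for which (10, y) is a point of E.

2, 27

x³ + 2x + 28 = 1048 ≡ 4 (mod 29).
Square roots of 4 mod 29: 2 and 27 (since 2² = 4 ≡ 4).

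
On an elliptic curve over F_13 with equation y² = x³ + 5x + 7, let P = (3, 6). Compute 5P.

Double-and-add on 5 = (101)₂. Start with P = (3, 6) for the leading 1-bit.
double: tangent at (3, 6): λ = (3·3² + 5)/(2·6) ≡ 6/12. 12⁻¹ ≡ 12 (mod 13), so λ ≡ 6·12 ≡ 7.
  x = λ² - 3 - 3 = 49 - 6 ≡ 4; y = λ·(3 - 4) - 6 ≡ 0. → (4, 0)
double: (4, 0) + (4, 0): same x and y₁ ≡ -y₂, so the sum is the point at infinity.
add P: the point at infinity + (3, 6) = (3, 6) (identity).

(3, 6)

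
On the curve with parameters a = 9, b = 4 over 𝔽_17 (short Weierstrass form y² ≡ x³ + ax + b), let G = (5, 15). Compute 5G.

Double-and-add on 5 = (101)₂. Start with G = (5, 15) for the leading 1-bit.
double: tangent at (5, 15): λ = (3·5² + 9)/(2·15) ≡ 16/13. 13⁻¹ ≡ 4 (mod 17), so λ ≡ 16·4 ≡ 13.
  x = λ² - 5 - 5 = 169 - 10 ≡ 6; y = λ·(5 - 6) - 15 ≡ 6. → (6, 6)
double: tangent at (6, 6): λ = (3·6² + 9)/(2·6) ≡ 15/12. 12⁻¹ ≡ 10 (mod 17), so λ ≡ 15·10 ≡ 14.
  x = λ² - 6 - 6 = 196 - 12 ≡ 14; y = λ·(6 - 14) - 6 ≡ 1. → (14, 1)
add G: (14, 1) + (5, 15). λ = (15 - 1)/(5 - 14) ≡ 14/8 mod 17. 8⁻¹ ≡ 15 (mod 17), so λ ≡ 6.
  x = λ² - 14 - 5 = 36 - 19 ≡ 0; y = λ·(14 - 0) - 1 ≡ 15. → (0, 15)

(0, 15)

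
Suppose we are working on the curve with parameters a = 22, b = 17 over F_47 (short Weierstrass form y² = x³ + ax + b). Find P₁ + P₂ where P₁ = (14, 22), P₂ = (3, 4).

(42, 39)

(14, 22) + (3, 4). λ = (4 - 22)/(3 - 14) ≡ 29/36 mod 47. 36⁻¹ ≡ 17 (mod 47), so λ ≡ 23.
  x = λ² - 14 - 3 = 529 - 17 ≡ 42; y = λ·(14 - 42) - 22 ≡ 39. → (42, 39)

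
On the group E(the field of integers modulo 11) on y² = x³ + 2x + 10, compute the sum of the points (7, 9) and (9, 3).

(7, 9) + (9, 3). λ = (3 - 9)/(9 - 7) ≡ 5/2 mod 11. 2⁻¹ ≡ 6 (mod 11) since 2·6 = 12 ≡ 1, so λ ≡ 8.
  x = λ² - 7 - 9 = 64 - 16 ≡ 4; y = λ·(7 - 4) - 9 ≡ 4. → (4, 4)

(4, 4)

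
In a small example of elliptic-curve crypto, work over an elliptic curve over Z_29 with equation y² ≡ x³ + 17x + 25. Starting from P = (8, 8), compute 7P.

(7, 20)

Double-and-add on 7 = (111)₂. Start with P = (8, 8) for the leading 1-bit.
double: tangent at (8, 8): λ = (3·8² + 17)/(2·8) ≡ 6/16. 16⁻¹ ≡ 20 (mod 29) since 16·20 = 320 ≡ 1, so λ ≡ 6·20 ≡ 4.
  x = λ² - 8 - 8 = 16 - 16 ≡ 0; y = λ·(8 - 0) - 8 ≡ 24. → (0, 24)
add P: (0, 24) + (8, 8). λ = (8 - 24)/(8 - 0) ≡ 13/8 mod 29. 8⁻¹ ≡ 11 (mod 29), so λ ≡ 27.
  x = λ² - 0 - 8 = 729 - 8 ≡ 25; y = λ·(0 - 25) - 24 ≡ 26. → (25, 26)
double: tangent at (25, 26): λ = (3·25² + 17)/(2·26) ≡ 7/23. 23⁻¹ ≡ 24 (mod 29), so λ ≡ 7·24 ≡ 23.
  x = λ² - 25 - 25 = 529 - 50 ≡ 15; y = λ·(25 - 15) - 26 ≡ 1. → (15, 1)
add P: (15, 1) + (8, 8). λ = (8 - 1)/(8 - 15) ≡ 7/22 mod 29. 22⁻¹ ≡ 4 (mod 29), so λ ≡ 28.
  x = λ² - 15 - 8 = 784 - 23 ≡ 7; y = λ·(15 - 7) - 1 ≡ 20. → (7, 20)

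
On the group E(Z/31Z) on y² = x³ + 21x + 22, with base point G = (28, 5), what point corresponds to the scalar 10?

Double-and-add on 10 = (1010)₂. Start with G = (28, 5) for the leading 1-bit.
double: tangent at (28, 5): λ = (3·28² + 21)/(2·5) ≡ 17/10. 10⁻¹ ≡ 28 (mod 31) since 10·28 = 280 ≡ 1, so λ ≡ 17·28 ≡ 11.
  x = λ² - 28 - 28 = 121 - 56 ≡ 3; y = λ·(28 - 3) - 5 ≡ 22. → (3, 22)
double: tangent at (3, 22): λ = (3·3² + 21)/(2·22) ≡ 17/13. 13⁻¹ ≡ 12 (mod 31) since 13·12 = 156 ≡ 1, so λ ≡ 17·12 ≡ 18.
  x = λ² - 3 - 3 = 324 - 6 ≡ 8; y = λ·(3 - 8) - 22 ≡ 12. → (8, 12)
add G: (8, 12) + (28, 5). λ = (5 - 12)/(28 - 8) ≡ 24/20 mod 31. 20⁻¹ ≡ 14 (mod 31), so λ ≡ 26.
  x = λ² - 8 - 28 = 676 - 36 ≡ 20; y = λ·(8 - 20) - 12 ≡ 17. → (20, 17)
double: tangent at (20, 17): λ = (3·20² + 21)/(2·17) ≡ 12/3. 3⁻¹ ≡ 21 (mod 31) since 3·21 = 63 ≡ 1, so λ ≡ 12·21 ≡ 4.
  x = λ² - 20 - 20 = 16 - 40 ≡ 7; y = λ·(20 - 7) - 17 ≡ 4. → (7, 4)

(7, 4)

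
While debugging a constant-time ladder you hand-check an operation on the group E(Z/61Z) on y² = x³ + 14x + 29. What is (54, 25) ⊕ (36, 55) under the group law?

(54, 25) + (36, 55). λ = (55 - 25)/(36 - 54) ≡ 30/43 mod 61. 43⁻¹ ≡ 44 (mod 61) since 43·44 = 1892 ≡ 1, so λ ≡ 39.
  x = λ² - 54 - 36 = 1521 - 90 ≡ 28; y = λ·(54 - 28) - 25 ≡ 13. → (28, 13)

(28, 13)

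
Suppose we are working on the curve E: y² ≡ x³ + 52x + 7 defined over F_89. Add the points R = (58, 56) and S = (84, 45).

(58, 56) + (84, 45). λ = (45 - 56)/(84 - 58) ≡ 78/26 mod 89. 26⁻¹ ≡ 24 (mod 89), so λ ≡ 3.
  x = λ² - 58 - 84 = 9 - 142 ≡ 45; y = λ·(58 - 45) - 56 ≡ 72. → (45, 72)

(45, 72)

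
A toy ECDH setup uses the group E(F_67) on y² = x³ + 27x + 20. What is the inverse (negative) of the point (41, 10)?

-(41, 10) = (41, -10 mod 67) = (41, 57).

(41, 57)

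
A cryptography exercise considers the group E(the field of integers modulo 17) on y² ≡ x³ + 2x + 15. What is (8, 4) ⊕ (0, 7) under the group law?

(11, 12)

(8, 4) + (0, 7). λ = (7 - 4)/(0 - 8) ≡ 3/9 mod 17. 9⁻¹ ≡ 2 (mod 17), so λ ≡ 6.
  x = λ² - 8 - 0 = 36 - 8 ≡ 11; y = λ·(8 - 11) - 4 ≡ 12. → (11, 12)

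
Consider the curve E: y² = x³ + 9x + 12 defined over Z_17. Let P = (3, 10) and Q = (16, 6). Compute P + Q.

(3, 10) + (16, 6). λ = (6 - 10)/(16 - 3) ≡ 13/13 mod 17. 13⁻¹ ≡ 4 (mod 17), so λ ≡ 1.
  x = λ² - 3 - 16 = 1 - 19 ≡ 16; y = λ·(3 - 16) - 10 ≡ 11. → (16, 11)

(16, 11)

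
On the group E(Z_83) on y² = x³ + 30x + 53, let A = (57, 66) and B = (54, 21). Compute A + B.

(31, 75)

(57, 66) + (54, 21). λ = (21 - 66)/(54 - 57) ≡ 38/80 mod 83. 80⁻¹ ≡ 55 (mod 83) since 80·55 = 4400 ≡ 1, so λ ≡ 15.
  x = λ² - 57 - 54 = 225 - 111 ≡ 31; y = λ·(57 - 31) - 66 ≡ 75. → (31, 75)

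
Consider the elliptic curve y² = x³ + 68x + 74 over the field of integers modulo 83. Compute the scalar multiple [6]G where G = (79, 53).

Repeated addition: build up to 6G.
2G: tangent at (79, 53): λ = (3·79² + 68)/(2·53) ≡ 33/23. 23⁻¹ ≡ 65 (mod 83) since 23·65 = 1495 ≡ 1, so λ ≡ 33·65 ≡ 70.
  x = λ² - 79 - 79 = 4900 - 158 ≡ 11; y = λ·(79 - 11) - 53 ≡ 59. → (11, 59)
3G: (11, 59) + (79, 53). λ = (53 - 59)/(79 - 11) ≡ 77/68 mod 83. 68⁻¹ ≡ 11 (mod 83), so λ ≡ 17.
  x = λ² - 11 - 79 = 289 - 90 ≡ 33; y = λ·(11 - 33) - 59 ≡ 65. → (33, 65)
4G: (33, 65) + (79, 53). λ = (53 - 65)/(79 - 33) ≡ 71/46 mod 83. 46⁻¹ ≡ 74 (mod 83), so λ ≡ 25.
  x = λ² - 33 - 79 = 625 - 112 ≡ 15; y = λ·(33 - 15) - 65 ≡ 53. → (15, 53)
5G: (15, 53) + (79, 53). λ = (53 - 53)/(79 - 15) ≡ 0/64 mod 83. 64⁻¹ ≡ 48 (mod 83), so λ ≡ 0.
  x = λ² - 15 - 79 = 0 - 94 ≡ 72; y = λ·(15 - 72) - 53 ≡ 30. → (72, 30)
6G: (72, 30) + (79, 53). λ = (53 - 30)/(79 - 72) ≡ 23/7 mod 83. 7⁻¹ ≡ 12 (mod 83), so λ ≡ 27.
  x = λ² - 72 - 79 = 729 - 151 ≡ 80; y = λ·(72 - 80) - 30 ≡ 3. → (80, 3)

(80, 3)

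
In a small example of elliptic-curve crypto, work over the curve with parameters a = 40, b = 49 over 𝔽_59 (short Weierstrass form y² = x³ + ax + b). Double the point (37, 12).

(36, 1)

tangent at (37, 12): λ = (3·37² + 40)/(2·12) ≡ 17/24. 24⁻¹ ≡ 32 (mod 59), so λ ≡ 17·32 ≡ 13.
  x = λ² - 37 - 37 = 169 - 74 ≡ 36; y = λ·(37 - 36) - 12 ≡ 1. → (36, 1)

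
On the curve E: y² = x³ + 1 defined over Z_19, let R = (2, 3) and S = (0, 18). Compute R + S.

(2, 16)

(2, 3) + (0, 18). λ = (18 - 3)/(0 - 2) ≡ 15/17 mod 19. 17⁻¹ ≡ 9 (mod 19), so λ ≡ 2.
  x = λ² - 2 - 0 = 4 - 2 ≡ 2; y = λ·(2 - 2) - 3 ≡ 16. → (2, 16)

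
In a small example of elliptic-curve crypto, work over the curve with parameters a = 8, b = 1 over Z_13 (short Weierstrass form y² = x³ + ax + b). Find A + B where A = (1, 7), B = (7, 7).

(1, 7) + (7, 7). λ = (7 - 7)/(7 - 1) ≡ 0/6 mod 13. 6⁻¹ ≡ 11 (mod 13), so λ ≡ 0.
  x = λ² - 1 - 7 = 0 - 8 ≡ 5; y = λ·(1 - 5) - 7 ≡ 6. → (5, 6)

(5, 6)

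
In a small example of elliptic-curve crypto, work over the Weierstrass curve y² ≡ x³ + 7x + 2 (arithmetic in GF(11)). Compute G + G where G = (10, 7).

(7, 3)

tangent at (10, 7): λ = (3·10² + 7)/(2·7) ≡ 10/3. 3⁻¹ ≡ 4 (mod 11) since 3·4 = 12 ≡ 1, so λ ≡ 10·4 ≡ 7.
  x = λ² - 10 - 10 = 49 - 20 ≡ 7; y = λ·(10 - 7) - 7 ≡ 3. → (7, 3)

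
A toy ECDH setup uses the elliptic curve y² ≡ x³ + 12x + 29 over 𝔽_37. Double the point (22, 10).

tangent at (22, 10): λ = (3·22² + 12)/(2·10) ≡ 21/20. 20⁻¹ ≡ 13 (mod 37), so λ ≡ 21·13 ≡ 14.
  x = λ² - 22 - 22 = 196 - 44 ≡ 4; y = λ·(22 - 4) - 10 ≡ 20. → (4, 20)

(4, 20)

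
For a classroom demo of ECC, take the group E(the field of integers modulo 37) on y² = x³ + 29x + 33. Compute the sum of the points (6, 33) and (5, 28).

(14, 1)

(6, 33) + (5, 28). λ = (28 - 33)/(5 - 6) ≡ 32/36 mod 37. 36⁻¹ ≡ 36 (mod 37) since 36·36 = 1296 ≡ 1, so λ ≡ 5.
  x = λ² - 6 - 5 = 25 - 11 ≡ 14; y = λ·(6 - 14) - 33 ≡ 1. → (14, 1)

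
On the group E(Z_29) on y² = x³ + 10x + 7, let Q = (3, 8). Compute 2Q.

(16, 0)

tangent at (3, 8): λ = (3·3² + 10)/(2·8) ≡ 8/16. 16⁻¹ ≡ 20 (mod 29), so λ ≡ 8·20 ≡ 15.
  x = λ² - 3 - 3 = 225 - 6 ≡ 16; y = λ·(3 - 16) - 8 ≡ 0. → (16, 0)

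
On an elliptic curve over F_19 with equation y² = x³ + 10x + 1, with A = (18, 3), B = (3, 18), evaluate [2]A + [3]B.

(18, 3)

First 2A:
Repeated addition: build up to 2A.
2A: tangent at (18, 3): λ = (3·18² + 10)/(2·3) ≡ 13/6. 6⁻¹ ≡ 16 (mod 19), so λ ≡ 13·16 ≡ 18.
  x = λ² - 18 - 18 = 324 - 36 ≡ 3; y = λ·(18 - 3) - 3 ≡ 1. → (3, 1)
2A = (3, 1).
Next 3B:
Repeated addition: build up to 3B.
2B: tangent at (3, 18): λ = (3·3² + 10)/(2·18) ≡ 18/17. 17⁻¹ ≡ 9 (mod 19), so λ ≡ 18·9 ≡ 10.
  x = λ² - 3 - 3 = 100 - 6 ≡ 18; y = λ·(3 - 18) - 18 ≡ 3. → (18, 3)
3B: (18, 3) + (3, 18). λ = (18 - 3)/(3 - 18) ≡ 15/4 mod 19. 4⁻¹ ≡ 5 (mod 19), so λ ≡ 18.
  x = λ² - 18 - 3 = 324 - 21 ≡ 18; y = λ·(18 - 18) - 3 ≡ 16. → (18, 16)
3B = (18, 16).
Finally 2A + 3B:
(3, 1) + (18, 16). λ = (16 - 1)/(18 - 3) ≡ 15/15 mod 19. 15⁻¹ ≡ 14 (mod 19), so λ ≡ 1.
  x = λ² - 3 - 18 = 1 - 21 ≡ 18; y = λ·(3 - 18) - 1 ≡ 3. → (18, 3)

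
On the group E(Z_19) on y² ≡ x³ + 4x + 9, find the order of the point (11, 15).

9

2P: tangent at (11, 15): λ = (3·11² + 4)/(2·15) ≡ 6/11. 11⁻¹ ≡ 7 (mod 19), so λ ≡ 6·7 ≡ 4.
  x = λ² - 11 - 11 = 16 - 22 ≡ 13; y = λ·(11 - 13) - 15 ≡ 15. → (13, 15)
3P: (13, 15) + (11, 15). λ = (15 - 15)/(11 - 13) ≡ 0/17 mod 19. 17⁻¹ ≡ 9 (mod 19), so λ ≡ 0.
  x = λ² - 13 - 11 = 0 - 24 ≡ 14; y = λ·(13 - 14) - 15 ≡ 4. → (14, 4)
4P: (14, 4) + (11, 15). λ = (15 - 4)/(11 - 14) ≡ 11/16 mod 19. 16⁻¹ ≡ 6 (mod 19), so λ ≡ 9.
  x = λ² - 14 - 11 = 81 - 25 ≡ 18; y = λ·(14 - 18) - 4 ≡ 17. → (18, 17)
5P: (18, 17) + (11, 15). λ = (15 - 17)/(11 - 18) ≡ 17/12 mod 19. 12⁻¹ ≡ 8 (mod 19), so λ ≡ 3.
  x = λ² - 18 - 11 = 9 - 29 ≡ 18; y = λ·(18 - 18) - 17 ≡ 2. → (18, 2)
6P: (18, 2) + (11, 15). λ = (15 - 2)/(11 - 18) ≡ 13/12 mod 19. 12⁻¹ ≡ 8 (mod 19) since 12·8 = 96 ≡ 1, so λ ≡ 9.
  x = λ² - 18 - 11 = 81 - 29 ≡ 14; y = λ·(18 - 14) - 2 ≡ 15. → (14, 15)
7P: (14, 15) + (11, 15). λ = (15 - 15)/(11 - 14) ≡ 0/16 mod 19. 16⁻¹ ≡ 6 (mod 19), so λ ≡ 0.
  x = λ² - 14 - 11 = 0 - 25 ≡ 13; y = λ·(14 - 13) - 15 ≡ 4. → (13, 4)
8P: (13, 4) + (11, 15). λ = (15 - 4)/(11 - 13) ≡ 11/17 mod 19. 17⁻¹ ≡ 9 (mod 19), so λ ≡ 4.
  x = λ² - 13 - 11 = 16 - 24 ≡ 11; y = λ·(13 - 11) - 4 ≡ 4. → (11, 4)
9P: (11, 4) + (11, 15): same x and y₁ ≡ -y₂, so the sum is 𝒪.
9P = 𝒪, so the order is 9.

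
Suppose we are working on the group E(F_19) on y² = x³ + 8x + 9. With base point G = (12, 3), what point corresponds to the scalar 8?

Double-and-add on 8 = (1000)₂. Start with G = (12, 3) for the leading 1-bit.
double: tangent at (12, 3): λ = (3·12² + 8)/(2·3) ≡ 3/6. 6⁻¹ ≡ 16 (mod 19) since 6·16 = 96 ≡ 1, so λ ≡ 3·16 ≡ 10.
  x = λ² - 12 - 12 = 100 - 24 ≡ 0; y = λ·(12 - 0) - 3 ≡ 3. → (0, 3)
double: tangent at (0, 3): λ = (3·0² + 8)/(2·3) ≡ 8/6. 6⁻¹ ≡ 16 (mod 19) since 6·16 = 96 ≡ 1, so λ ≡ 8·16 ≡ 14.
  x = λ² - 0 - 0 = 196 - 0 ≡ 6; y = λ·(0 - 6) - 3 ≡ 8. → (6, 8)
double: tangent at (6, 8): λ = (3·6² + 8)/(2·8) ≡ 2/16. 16⁻¹ ≡ 6 (mod 19), so λ ≡ 2·6 ≡ 12.
  x = λ² - 6 - 6 = 144 - 12 ≡ 18; y = λ·(6 - 18) - 8 ≡ 0. → (18, 0)

(18, 0)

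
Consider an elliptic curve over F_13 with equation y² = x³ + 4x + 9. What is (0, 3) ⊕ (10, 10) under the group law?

(7, 9)

(0, 3) + (10, 10). λ = (10 - 3)/(10 - 0) ≡ 7/10 mod 13. 10⁻¹ ≡ 4 (mod 13), so λ ≡ 2.
  x = λ² - 0 - 10 = 4 - 10 ≡ 7; y = λ·(0 - 7) - 3 ≡ 9. → (7, 9)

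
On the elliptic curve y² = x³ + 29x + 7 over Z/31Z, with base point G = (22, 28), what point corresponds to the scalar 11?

Double-and-add on 11 = (1011)₂. Start with G = (22, 28) for the leading 1-bit.
double: tangent at (22, 28): λ = (3·22² + 29)/(2·28) ≡ 24/25. 25⁻¹ ≡ 5 (mod 31), so λ ≡ 24·5 ≡ 27.
  x = λ² - 22 - 22 = 729 - 44 ≡ 3; y = λ·(22 - 3) - 28 ≡ 20. → (3, 20)
double: tangent at (3, 20): λ = (3·3² + 29)/(2·20) ≡ 25/9. 9⁻¹ ≡ 7 (mod 31) since 9·7 = 63 ≡ 1, so λ ≡ 25·7 ≡ 20.
  x = λ² - 3 - 3 = 400 - 6 ≡ 22; y = λ·(3 - 22) - 20 ≡ 3. → (22, 3)
add G: (22, 3) + (22, 28): same x and y₁ ≡ -y₂, so the sum is 𝒪.
double: 𝒪 + 𝒪 = 𝒪 (identity).
add G: 𝒪 + (22, 28) = (22, 28) (identity).

(22, 28)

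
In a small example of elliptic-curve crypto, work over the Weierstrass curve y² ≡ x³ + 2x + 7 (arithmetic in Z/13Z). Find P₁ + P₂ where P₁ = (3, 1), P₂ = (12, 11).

(3, 1) + (12, 11). λ = (11 - 1)/(12 - 3) ≡ 10/9 mod 13. 9⁻¹ ≡ 3 (mod 13) since 9·3 = 27 ≡ 1, so λ ≡ 4.
  x = λ² - 3 - 12 = 16 - 15 ≡ 1; y = λ·(3 - 1) - 1 ≡ 7. → (1, 7)

(1, 7)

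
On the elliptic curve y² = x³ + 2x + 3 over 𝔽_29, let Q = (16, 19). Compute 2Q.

tangent at (16, 19): λ = (3·16² + 2)/(2·19) ≡ 16/9. 9⁻¹ ≡ 13 (mod 29) since 9·13 = 117 ≡ 1, so λ ≡ 16·13 ≡ 5.
  x = λ² - 16 - 16 = 25 - 32 ≡ 22; y = λ·(16 - 22) - 19 ≡ 9. → (22, 9)

(22, 9)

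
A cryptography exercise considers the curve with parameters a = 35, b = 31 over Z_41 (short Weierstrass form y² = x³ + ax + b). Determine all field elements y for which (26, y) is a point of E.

none

x³ + 35x + 31 = 18517 ≡ 26 (mod 41).
26 is a non-residue mod 41; no y exists.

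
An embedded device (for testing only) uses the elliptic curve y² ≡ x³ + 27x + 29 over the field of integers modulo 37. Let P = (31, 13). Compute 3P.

(36, 1)

Repeated addition: build up to 3P.
2P: tangent at (31, 13): λ = (3·31² + 27)/(2·13) ≡ 24/26. 26⁻¹ ≡ 10 (mod 37), so λ ≡ 24·10 ≡ 18.
  x = λ² - 31 - 31 = 324 - 62 ≡ 3; y = λ·(31 - 3) - 13 ≡ 10. → (3, 10)
3P: (3, 10) + (31, 13). λ = (13 - 10)/(31 - 3) ≡ 3/28 mod 37. 28⁻¹ ≡ 4 (mod 37), so λ ≡ 12.
  x = λ² - 3 - 31 = 144 - 34 ≡ 36; y = λ·(3 - 36) - 10 ≡ 1. → (36, 1)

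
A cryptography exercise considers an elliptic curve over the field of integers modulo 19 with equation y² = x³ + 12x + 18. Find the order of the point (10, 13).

2P: tangent at (10, 13): λ = (3·10² + 12)/(2·13) ≡ 8/7. 7⁻¹ ≡ 11 (mod 19), so λ ≡ 8·11 ≡ 12.
  x = λ² - 10 - 10 = 144 - 20 ≡ 10; y = λ·(10 - 10) - 13 ≡ 6. → (10, 6)
3P: (10, 6) + (10, 13): same x and y₁ ≡ -y₂, so the sum is the point at infinity.
3P = the point at infinity, so the order is 3.

3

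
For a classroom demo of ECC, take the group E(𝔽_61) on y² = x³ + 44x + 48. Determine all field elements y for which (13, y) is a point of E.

x³ + 44x + 48 = 2817 ≡ 11 (mod 61).
11 is a non-residue mod 61; no y exists.

none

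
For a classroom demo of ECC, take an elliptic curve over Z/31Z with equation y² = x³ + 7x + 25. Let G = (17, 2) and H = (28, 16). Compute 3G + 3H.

(17, 2)

First 3G:
Repeated addition: build up to 3G.
2G: tangent at (17, 2): λ = (3·17² + 7)/(2·2) ≡ 6/4. 4⁻¹ ≡ 8 (mod 31) since 4·8 = 32 ≡ 1, so λ ≡ 6·8 ≡ 17.
  x = λ² - 17 - 17 = 289 - 34 ≡ 7; y = λ·(17 - 7) - 2 ≡ 13. → (7, 13)
3G: (7, 13) + (17, 2). λ = (2 - 13)/(17 - 7) ≡ 20/10 mod 31. 10⁻¹ ≡ 28 (mod 31), so λ ≡ 2.
  x = λ² - 7 - 17 = 4 - 24 ≡ 11; y = λ·(7 - 11) - 13 ≡ 10. → (11, 10)
3G = (11, 10).
Next 3H:
Repeated addition: build up to 3H.
2H: tangent at (28, 16): λ = (3·28² + 7)/(2·16) ≡ 3/1. 1⁻¹ ≡ 1 (mod 31) since 1·1 = 1 ≡ 1, so λ ≡ 3·1 ≡ 3.
  x = λ² - 28 - 28 = 9 - 56 ≡ 15; y = λ·(28 - 15) - 16 ≡ 23. → (15, 23)
3H: (15, 23) + (28, 16). λ = (16 - 23)/(28 - 15) ≡ 24/13 mod 31. 13⁻¹ ≡ 12 (mod 31) since 13·12 = 156 ≡ 1, so λ ≡ 9.
  x = λ² - 15 - 28 = 81 - 43 ≡ 7; y = λ·(15 - 7) - 23 ≡ 18. → (7, 18)
3H = (7, 18).
Finally 3G + 3H:
(11, 10) + (7, 18). λ = (18 - 10)/(7 - 11) ≡ 8/27 mod 31. 27⁻¹ ≡ 23 (mod 31) since 27·23 = 621 ≡ 1, so λ ≡ 29.
  x = λ² - 11 - 7 = 841 - 18 ≡ 17; y = λ·(11 - 17) - 10 ≡ 2. → (17, 2)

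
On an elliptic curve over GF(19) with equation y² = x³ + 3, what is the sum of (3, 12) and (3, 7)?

O

The two points share x = 3 and their y-coordinates satisfy 12 + 7 ≡ 0 (mod 19), so they are inverses. Their sum is O.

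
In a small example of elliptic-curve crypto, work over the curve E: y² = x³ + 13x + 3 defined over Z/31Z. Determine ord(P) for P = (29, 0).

2

2P: (29, 0) + (29, 0): same x and y₁ ≡ -y₂, so the sum is 𝒪.
2P = 𝒪, so the order is 2.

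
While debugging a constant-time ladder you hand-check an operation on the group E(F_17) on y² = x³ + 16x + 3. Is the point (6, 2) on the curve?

no

y² = 2² ≡ 4; x³ + 16x + 3 = 315 ≡ 9 (mod 17). 4 ≠ 9.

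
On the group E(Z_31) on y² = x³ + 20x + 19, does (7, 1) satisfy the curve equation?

no

y² = 1² ≡ 1; x³ + 20x + 19 = 502 ≡ 6 (mod 31). 1 ≠ 6.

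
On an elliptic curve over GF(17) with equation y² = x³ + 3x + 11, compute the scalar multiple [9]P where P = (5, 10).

(3, 8)

Repeated addition: build up to 9P.
2P: tangent at (5, 10): λ = (3·5² + 3)/(2·10) ≡ 10/3. 3⁻¹ ≡ 6 (mod 17), so λ ≡ 10·6 ≡ 9.
  x = λ² - 5 - 5 = 81 - 10 ≡ 3; y = λ·(5 - 3) - 10 ≡ 8. → (3, 8)
3P: (3, 8) + (5, 10). λ = (10 - 8)/(5 - 3) ≡ 2/2 mod 17. 2⁻¹ ≡ 9 (mod 17) since 2·9 = 18 ≡ 1, so λ ≡ 1.
  x = λ² - 3 - 5 = 1 - 8 ≡ 10; y = λ·(3 - 10) - 8 ≡ 2. → (10, 2)
4P: (10, 2) + (5, 10). λ = (10 - 2)/(5 - 10) ≡ 8/12 mod 17. 12⁻¹ ≡ 10 (mod 17) since 12·10 = 120 ≡ 1, so λ ≡ 12.
  x = λ² - 10 - 5 = 144 - 15 ≡ 10; y = λ·(10 - 10) - 2 ≡ 15. → (10, 15)
5P: (10, 15) + (5, 10). λ = (10 - 15)/(5 - 10) ≡ 12/12 mod 17. 12⁻¹ ≡ 10 (mod 17), so λ ≡ 1.
  x = λ² - 10 - 5 = 1 - 15 ≡ 3; y = λ·(10 - 3) - 15 ≡ 9. → (3, 9)
6P: (3, 9) + (5, 10). λ = (10 - 9)/(5 - 3) ≡ 1/2 mod 17. 2⁻¹ ≡ 9 (mod 17) since 2·9 = 18 ≡ 1, so λ ≡ 9.
  x = λ² - 3 - 5 = 81 - 8 ≡ 5; y = λ·(3 - 5) - 9 ≡ 7. → (5, 7)
7P: (5, 7) + (5, 10): same x and y₁ ≡ -y₂, so the sum is O.
8P: O + (5, 10) = (5, 10) (identity).
9P: tangent at (5, 10): λ = (3·5² + 3)/(2·10) ≡ 10/3. 3⁻¹ ≡ 6 (mod 17), so λ ≡ 10·6 ≡ 9.
  x = λ² - 5 - 5 = 81 - 10 ≡ 3; y = λ·(5 - 3) - 10 ≡ 8. → (3, 8)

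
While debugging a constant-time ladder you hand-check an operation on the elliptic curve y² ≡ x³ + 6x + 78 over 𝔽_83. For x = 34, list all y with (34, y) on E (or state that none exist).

x³ + 6x + 78 = 39586 ≡ 78 (mod 83).
Square roots of 78 mod 83: 24 and 59 (since 24² = 576 ≡ 78).

24, 59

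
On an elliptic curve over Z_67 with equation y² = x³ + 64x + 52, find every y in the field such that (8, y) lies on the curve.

2, 65

x³ + 64x + 52 = 1076 ≡ 4 (mod 67).
Square roots of 4 mod 67: 2 and 65 (since 2² = 4 ≡ 4).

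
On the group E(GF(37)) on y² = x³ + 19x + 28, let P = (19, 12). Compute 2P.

(32, 17)

tangent at (19, 12): λ = (3·19² + 19)/(2·12) ≡ 29/24. 24⁻¹ ≡ 17 (mod 37), so λ ≡ 29·17 ≡ 12.
  x = λ² - 19 - 19 = 144 - 38 ≡ 32; y = λ·(19 - 32) - 12 ≡ 17. → (32, 17)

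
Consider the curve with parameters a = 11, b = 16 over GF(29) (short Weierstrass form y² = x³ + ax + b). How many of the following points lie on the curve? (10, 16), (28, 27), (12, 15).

(10, 16): 16² ≡ 24, rhs ≡ 24 → on.
(28, 27): 27² ≡ 4, rhs ≡ 4 → on.
(12, 15): 15² ≡ 22, rhs ≡ 20 → off.

2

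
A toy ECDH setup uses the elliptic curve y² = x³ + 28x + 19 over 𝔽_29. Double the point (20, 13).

tangent at (20, 13): λ = (3·20² + 28)/(2·13) ≡ 10/26. 26⁻¹ ≡ 19 (mod 29) since 26·19 = 494 ≡ 1, so λ ≡ 10·19 ≡ 16.
  x = λ² - 20 - 20 = 256 - 40 ≡ 13; y = λ·(20 - 13) - 13 ≡ 12. → (13, 12)

(13, 12)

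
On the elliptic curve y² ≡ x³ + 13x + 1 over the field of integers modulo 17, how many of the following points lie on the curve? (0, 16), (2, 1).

(0, 16): 16² ≡ 1, rhs ≡ 1 → on.
(2, 1): 1² ≡ 1, rhs ≡ 1 → on.

2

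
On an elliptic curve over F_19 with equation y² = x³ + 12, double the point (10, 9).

tangent at (10, 9): λ = (3·10² + 0)/(2·9) ≡ 15/18. 18⁻¹ ≡ 18 (mod 19), so λ ≡ 15·18 ≡ 4.
  x = λ² - 10 - 10 = 16 - 20 ≡ 15; y = λ·(10 - 15) - 9 ≡ 9. → (15, 9)

(15, 9)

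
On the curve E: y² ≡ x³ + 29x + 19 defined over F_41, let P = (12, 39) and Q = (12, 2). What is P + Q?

The two points share x = 12 and their y-coordinates satisfy 39 + 2 ≡ 0 (mod 41), so they are inverses. Their sum is 𝒪.

O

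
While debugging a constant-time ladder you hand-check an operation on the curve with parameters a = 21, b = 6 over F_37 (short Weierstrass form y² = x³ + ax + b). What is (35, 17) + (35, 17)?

tangent at (35, 17): λ = (3·35² + 21)/(2·17) ≡ 33/34. 34⁻¹ ≡ 12 (mod 37) since 34·12 = 408 ≡ 1, so λ ≡ 33·12 ≡ 26.
  x = λ² - 35 - 35 = 676 - 70 ≡ 14; y = λ·(35 - 14) - 17 ≡ 11. → (14, 11)

(14, 11)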